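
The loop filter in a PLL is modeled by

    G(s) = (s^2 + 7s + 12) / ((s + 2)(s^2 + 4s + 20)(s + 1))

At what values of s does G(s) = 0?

s = -4, -3

Set the numerator to zero: s^2 + 7s + 12 = 0.
Factoring: (s + 4)(s + 3) = 0.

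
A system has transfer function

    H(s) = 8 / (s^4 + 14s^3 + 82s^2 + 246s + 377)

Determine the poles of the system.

The poles are the roots of the denominator s^4 + 14s^3 + 82s^2 + 246s + 377 = 0.
No real roots exist; factor into two real quadratics: (s^2 + 10s + 29)(s^2 + 4s + 13) = 0.
Each quadratic gives a conjugate pair via the quadratic formula.

s = -5 + 2j, -5 - 2j, -2 + 3j, -2 - 3j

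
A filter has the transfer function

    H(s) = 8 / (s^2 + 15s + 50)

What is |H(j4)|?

Substitute s = j4: numerator = 8, denominator = 34 + j60.
|H(j4)| = |8| / |34 + j60| = 8 / 68.964 ≈ 0.1160.

|H(j4)| ≈ 0.1160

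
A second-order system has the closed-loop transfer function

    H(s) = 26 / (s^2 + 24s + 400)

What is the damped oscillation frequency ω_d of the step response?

ω_d = 16 rad/s

Comparing s^2 + 24s + 400 to s^2 + 2ζωₙs + ωₙ²: ωₙ = 20 rad/s and ζ = 24/(2·20) = 0.6.
ζωₙ = 24/2 = 12, so ω_d = ωₙ√(1−ζ²) = √(ωₙ² − (ζωₙ)²) = √(400 − 12²) = √256 = 16 rad/s.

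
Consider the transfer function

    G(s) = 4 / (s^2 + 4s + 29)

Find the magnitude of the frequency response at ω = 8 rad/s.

|G(j8)| ≈ 0.08435

Substitute s = j8: numerator = 4, denominator = -35 + j32.
|G(j8)| = |4| / |-35 + j32| = 4 / 47.424 ≈ 0.08435.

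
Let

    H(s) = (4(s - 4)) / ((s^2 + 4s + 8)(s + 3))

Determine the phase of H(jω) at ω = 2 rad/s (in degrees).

At s = j2: numerator = -16 + j8, denominator = -4 + j32.
∠H = ∠num − ∠den = 153.43° − (97.125°) = 56.31°.

∠H(j2) ≈ 56.31°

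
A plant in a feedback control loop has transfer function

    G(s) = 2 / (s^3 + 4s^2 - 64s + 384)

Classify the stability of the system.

The denominator s^3 + 4s^2 - 64s + 384 factors as (s^2 - 8s + 32)(s + 12), giving poles at s = 4 ± 4j, -12.
Since the pole(s) at s = 4 + 4j, 4 - 4j lie in the right half-plane, the system is unstable.

unstable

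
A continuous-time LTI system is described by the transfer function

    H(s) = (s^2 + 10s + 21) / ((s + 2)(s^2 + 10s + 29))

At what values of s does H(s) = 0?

s = -7, -3

Set the numerator to zero: s^2 + 10s + 21 = 0.
Factoring: (s + 7)(s + 3) = 0.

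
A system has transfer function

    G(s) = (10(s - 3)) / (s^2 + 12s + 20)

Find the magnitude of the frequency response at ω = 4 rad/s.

|G(j4)| ≈ 1.038

Substitute s = j4: numerator = -30 + j40, denominator = 4 + j48.
|G(j4)| = |-30 + j40| / |4 + j48| = 50 / 48.166 ≈ 1.038.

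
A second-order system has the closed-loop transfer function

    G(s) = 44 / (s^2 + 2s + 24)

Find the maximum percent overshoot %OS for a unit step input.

Comparing s^2 + 2s + 24 to s^2 + 2ζωₙs + ωₙ²: ωₙ = √24 ≈ 4.899 rad/s and ζ = 2/(2·√24) ≈ 0.2041.
%OS = 100·exp(−πζ/√(1−ζ²)) = 100·exp(−π·0.2041/√(1−0.2041²)) ≈ 51.9%.

%OS ≈ 51.9%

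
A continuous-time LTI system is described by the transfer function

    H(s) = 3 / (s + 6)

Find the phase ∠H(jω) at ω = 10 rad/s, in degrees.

∠H(j10) ≈ -59.04°

At s = j10: numerator = 3, denominator = 6 + j10.
∠H = ∠num − ∠den = 0° − (59.036°) = -59.04°.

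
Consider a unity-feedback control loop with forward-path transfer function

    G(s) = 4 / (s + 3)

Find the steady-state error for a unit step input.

G(s) has no poles at the origin.
This is a Type 0 system. Kp = lim_{s→0} G(s) = 4/3.
e_ss = 1/(1 + Kp) = 1/(1 + 4/3) = 3/7 ≈ 0.4286.

e_ss = 0.4286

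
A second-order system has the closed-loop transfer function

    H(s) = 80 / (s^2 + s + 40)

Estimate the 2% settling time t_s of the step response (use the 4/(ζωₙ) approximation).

t_s ≈ 8 s

Comparing s^2 + s + 40 to s^2 + 2ζωₙs + ωₙ²: ωₙ = √40 ≈ 6.325 rad/s and ζ = 1/(2·√40) ≈ 0.07906.
ζωₙ = 1/2 = 0.5, so t_s ≈ 4/(ζωₙ) = 4/0.5 = 8 s.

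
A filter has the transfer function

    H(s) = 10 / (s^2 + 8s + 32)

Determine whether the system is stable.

stable

The denominator s^2 + 8s + 32 factors as (s^2 + 8s + 32), giving poles at s = -4 ± 4j.
Since all poles lie strictly in the left half-plane, the system is stable.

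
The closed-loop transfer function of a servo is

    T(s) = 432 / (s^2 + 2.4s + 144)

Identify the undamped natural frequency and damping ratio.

Compare the denominator to the standard form s^2 + 2ζωₙs + ωₙ².
ωₙ² = 144, so ωₙ = 12 rad/s.
2ζωₙ = 2.4, so ζ = 2.4/(2·12) = 0.1.
With ζ = 0.1 the response is underdamped.

ωₙ = 12 rad/s, ζ = 0.1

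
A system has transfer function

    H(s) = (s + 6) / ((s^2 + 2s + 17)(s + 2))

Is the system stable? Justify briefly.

The poles can be read from the denominator factors: s = -1 + 4j, -1 - 4j, -2.
Since all poles lie strictly in the left half-plane, the system is stable.

stable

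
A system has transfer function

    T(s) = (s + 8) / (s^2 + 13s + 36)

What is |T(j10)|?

Substitute s = j10: numerator = 8 + j10, denominator = -64 + j130.
|T(j10)| = |8 + j10| / |-64 + j130| = 12.806 / 144.90 ≈ 0.08838.

|T(j10)| ≈ 0.08838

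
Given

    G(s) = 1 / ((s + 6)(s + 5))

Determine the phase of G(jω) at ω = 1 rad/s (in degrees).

∠G(j1) ≈ -20.77°

At s = j1: numerator = 1, denominator = 29 + j11.
∠G = ∠num − ∠den = 0° − (20.772°) = -20.77°.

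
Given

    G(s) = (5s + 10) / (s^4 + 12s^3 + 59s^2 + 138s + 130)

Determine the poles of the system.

s = -3 ± 2j, -3 ± j

The poles are the roots of the denominator s^4 + 12s^3 + 59s^2 + 138s + 130 = 0.
No real roots exist; factor into two real quadratics: (s^2 + 6s + 13)(s^2 + 6s + 10) = 0.
Each quadratic gives a conjugate pair via the quadratic formula.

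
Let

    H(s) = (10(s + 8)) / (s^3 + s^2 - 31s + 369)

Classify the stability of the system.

unstable

The denominator s^3 + s^2 - 31s + 369 factors as (s + 9)(s^2 - 8s + 41), giving poles at s = -9, 4 + 5j, 4 - 5j.
Since the pole(s) at s = 4 ± 5j lie in the right half-plane, the system is unstable.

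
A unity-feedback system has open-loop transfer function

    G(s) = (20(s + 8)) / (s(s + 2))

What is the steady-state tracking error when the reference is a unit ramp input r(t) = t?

e_ss = 0.01250

G(s) has one pole at the origin.
This is a Type 1 system. Kv = lim_{s→0} s·G(s) = 160/2 = 80.
e_ss = 1/Kv = 1/(80) = 1/80 ≈ 0.01250.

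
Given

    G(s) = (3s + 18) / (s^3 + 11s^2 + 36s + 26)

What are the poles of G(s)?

The poles are the roots of the denominator s^3 + 11s^2 + 36s + 26 = 0.
Trying s = -1: the polynomial evaluates to 0, so (s + 1) is a factor.
Dividing out leaves s^2 + 10s + 26 = 0.
The quadratic formula then gives s = -5 ± 1j.

s = -5 + j, -5 - j, -1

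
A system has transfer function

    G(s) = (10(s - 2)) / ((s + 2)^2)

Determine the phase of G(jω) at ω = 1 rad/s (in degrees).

At s = j1: numerator = -20 + j10, denominator = 3 + j4.
∠G = ∠num − ∠den = 153.43° − (53.130°) = 100.3°.

∠G(j1) ≈ 100.3°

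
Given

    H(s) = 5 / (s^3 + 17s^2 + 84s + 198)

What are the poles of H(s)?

s = -3 ± 3j, -11

The poles are the roots of the denominator s^3 + 17s^2 + 84s + 198 = 0.
Trying s = -11: the polynomial evaluates to 0, so (s + 11) is a factor.
Dividing out leaves s^2 + 6s + 18 = 0.
The quadratic formula then gives s = -3 ± 3j.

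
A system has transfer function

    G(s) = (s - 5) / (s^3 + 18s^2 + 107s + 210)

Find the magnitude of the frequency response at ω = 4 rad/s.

Substitute s = j4: numerator = -5 + j4, denominator = -78 + j364.
|G(j4)| = |-5 + j4| / |-78 + j364| = 6.4031 / 372.26 ≈ 0.01720.

|G(j4)| ≈ 0.01720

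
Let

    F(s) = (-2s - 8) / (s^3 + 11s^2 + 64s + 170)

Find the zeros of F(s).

Set the numerator to zero: -2s - 8 = 0, i.e. -2·(s + 4) = 0.
So s = -4.

s = -4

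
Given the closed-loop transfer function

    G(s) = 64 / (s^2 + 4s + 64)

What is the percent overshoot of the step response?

Comparing s^2 + 4s + 64 to s^2 + 2ζωₙs + ωₙ²: ωₙ = 8 rad/s and ζ = 4/(2·8) = 0.25.
%OS = 100·exp(−πζ/√(1−ζ²)) = 100·exp(−π·0.25/√(1−0.25²)) ≈ 44.4%.

%OS ≈ 44.4%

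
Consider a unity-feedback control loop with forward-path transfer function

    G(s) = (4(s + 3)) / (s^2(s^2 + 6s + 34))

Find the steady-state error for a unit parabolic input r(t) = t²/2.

e_ss = 2.833

G(s) has 2 poles at the origin.
This is a Type 2 system. Ka = lim_{s→0} s^2·G(s) = 12/34 = 6/17.
e_ss = 1/Ka = 1/(6/17) = 17/6 ≈ 2.833.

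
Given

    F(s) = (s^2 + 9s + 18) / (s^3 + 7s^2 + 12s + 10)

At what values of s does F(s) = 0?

s = -6, -3

Set the numerator to zero: s^2 + 9s + 18 = 0.
Factoring: (s + 6)(s + 3) = 0.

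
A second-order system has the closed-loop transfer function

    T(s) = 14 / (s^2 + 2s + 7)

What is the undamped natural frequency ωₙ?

Compare the denominator to the standard form s^2 + 2ζωₙs + ωₙ².
ωₙ² = 7, so ωₙ = √7 ≈ 2.646 rad/s.

ωₙ ≈ 2.646 rad/s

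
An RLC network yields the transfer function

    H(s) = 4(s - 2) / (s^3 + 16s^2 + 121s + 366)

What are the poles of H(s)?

The poles are the roots of the denominator s^3 + 16s^2 + 121s + 366 = 0.
Trying s = -6: the polynomial evaluates to 0, so (s + 6) is a factor.
Dividing out leaves s^2 + 10s + 61 = 0.
The quadratic formula then gives s = -5 ± 6j.

s = -5 + 6j, -5 - 6j, -6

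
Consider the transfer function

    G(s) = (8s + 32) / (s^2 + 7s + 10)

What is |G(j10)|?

Substitute s = j10: numerator = 32 + j80, denominator = -90 + j70.
|G(j10)| = |32 + j80| / |-90 + j70| = 86.163 / 114.02 ≈ 0.7557.

|G(j10)| ≈ 0.7557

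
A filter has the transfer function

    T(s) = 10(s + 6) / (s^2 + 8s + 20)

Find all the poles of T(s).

s = -4 + 2j, -4 - 2j

The poles are the roots of the denominator s^2 + 8s + 20 = 0.
Using the quadratic formula: s = (-8 ± √(-16))/2 = -4 ± 2j.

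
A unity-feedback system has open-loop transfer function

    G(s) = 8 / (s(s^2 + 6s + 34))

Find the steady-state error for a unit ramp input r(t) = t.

G(s) has one pole at the origin.
This is a Type 1 system. Kv = lim_{s→0} s·G(s) = 8/34 = 4/17.
e_ss = 1/Kv = 1/(4/17) = 17/4 ≈ 4.250.

e_ss = 4.250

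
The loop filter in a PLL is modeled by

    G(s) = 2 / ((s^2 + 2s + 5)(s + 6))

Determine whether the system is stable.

The poles can be read from the denominator factors: s = -1 + 2j, -1 - 2j, -6.
Since all poles lie strictly in the left half-plane, the system is stable.

stable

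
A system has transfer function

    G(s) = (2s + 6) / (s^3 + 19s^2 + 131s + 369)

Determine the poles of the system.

s = -5 ± 4j, -9

The poles are the roots of the denominator s^3 + 19s^2 + 131s + 369 = 0.
Trying s = -9: the polynomial evaluates to 0, so (s + 9) is a factor.
Dividing out leaves s^2 + 10s + 41 = 0.
The quadratic formula then gives s = -5 ± 4j.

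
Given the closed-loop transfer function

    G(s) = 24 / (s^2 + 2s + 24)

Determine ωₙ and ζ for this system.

Compare the denominator to the standard form s^2 + 2ζωₙs + ωₙ².
ωₙ² = 24, so ωₙ = √24 ≈ 4.899 rad/s.
2ζωₙ = 2, so ζ = 2/(2·√24) ≈ 0.2041.
With ζ = 0.2041 the response is underdamped.

ωₙ ≈ 4.899 rad/s, ζ ≈ 0.2041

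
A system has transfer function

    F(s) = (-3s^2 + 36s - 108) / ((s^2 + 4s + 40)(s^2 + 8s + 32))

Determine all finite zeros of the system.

s = 6, 6

Set the numerator to zero: -3s^2 + 36s - 108 = 0, i.e. -3·(s^2 - 12s + 36) = 0.
Factoring: (s - 6)^2 = 0.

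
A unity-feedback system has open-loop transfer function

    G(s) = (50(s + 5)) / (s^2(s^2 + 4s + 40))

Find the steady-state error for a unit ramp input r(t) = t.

G(s) has 2 poles at the origin.
This is a Type 2 system; for a ramp input the steady-state error is zero.

e_ss = 0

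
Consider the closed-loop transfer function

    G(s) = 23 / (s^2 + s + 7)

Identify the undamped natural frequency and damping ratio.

ωₙ ≈ 2.646 rad/s, ζ ≈ 0.1890

Compare the denominator to the standard form s^2 + 2ζωₙs + ωₙ².
ωₙ² = 7, so ωₙ = √7 ≈ 2.646 rad/s.
2ζωₙ = 1, so ζ = 1/(2·√7) ≈ 0.1890.
With ζ = 0.1890 the response is underdamped.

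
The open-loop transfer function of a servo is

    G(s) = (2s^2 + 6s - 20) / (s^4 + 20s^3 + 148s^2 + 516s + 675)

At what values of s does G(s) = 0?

Set the numerator to zero: 2s^2 + 6s - 20 = 0, i.e. 2·(s^2 + 3s - 10) = 0.
Factoring: (s - 2)(s + 5) = 0.

s = 2, -5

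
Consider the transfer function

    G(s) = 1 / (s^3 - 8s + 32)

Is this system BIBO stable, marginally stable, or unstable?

The denominator s^3 - 8s + 32 factors as (s + 4)(s^2 - 4s + 8), giving poles at s = -4, 2 ± 2j.
Since the pole(s) at s = 2 ± 2j lie in the right half-plane, the system is unstable.

unstable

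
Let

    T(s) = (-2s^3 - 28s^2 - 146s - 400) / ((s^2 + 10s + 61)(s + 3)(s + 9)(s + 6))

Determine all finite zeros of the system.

s = -3 ± 4j, -8

Set the numerator to zero: -2s^3 - 28s^2 - 146s - 400 = 0, i.e. -2·(s^3 + 14s^2 + 73s + 200) = 0.
Factoring: (s^2 + 6s + 25)(s + 8) = 0.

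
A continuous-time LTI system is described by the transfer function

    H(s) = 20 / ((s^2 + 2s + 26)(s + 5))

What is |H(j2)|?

|H(j2)| ≈ 0.1661

Substitute s = j2: numerator = 20, denominator = 102 + j64.
|H(j2)| = |20| / |102 + j64| = 20 / 120.42 ≈ 0.1661.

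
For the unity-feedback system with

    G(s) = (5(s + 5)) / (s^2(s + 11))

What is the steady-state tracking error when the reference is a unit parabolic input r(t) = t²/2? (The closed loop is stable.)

e_ss = 0.4400

G(s) has 2 poles at the origin.
This is a Type 2 system. Ka = lim_{s→0} s^2·G(s) = 25/11.
e_ss = 1/Ka = 1/(25/11) = 11/25 ≈ 0.4400.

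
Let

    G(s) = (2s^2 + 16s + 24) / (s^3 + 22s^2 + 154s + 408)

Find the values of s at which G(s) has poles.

The poles are the roots of the denominator s^3 + 22s^2 + 154s + 408 = 0.
Trying s = -12: the polynomial evaluates to 0, so (s + 12) is a factor.
Dividing out leaves s^2 + 10s + 34 = 0.
The quadratic formula then gives s = -5 ± 3j.

s = -12, -5 + 3j, -5 - 3j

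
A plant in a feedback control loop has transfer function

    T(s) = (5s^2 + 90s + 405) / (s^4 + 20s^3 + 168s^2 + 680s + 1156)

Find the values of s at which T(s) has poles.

s = -5 + 3j, -5 - 3j, -5 + 3j, -5 - 3j

The poles are the roots of the denominator s^4 + 20s^3 + 168s^2 + 680s + 1156 = 0.
No real roots exist; factor into two real quadratics: (s^2 + 10s + 34)(s^2 + 10s + 34) = 0.
Each quadratic gives a conjugate pair via the quadratic formula.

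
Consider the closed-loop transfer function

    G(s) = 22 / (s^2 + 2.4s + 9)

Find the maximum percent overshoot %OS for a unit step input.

%OS ≈ 25.4%

Comparing s^2 + 2.4s + 9 to s^2 + 2ζωₙs + ωₙ²: ωₙ = 3 rad/s and ζ = 2.4/(2·3) = 0.4.
%OS = 100·exp(−πζ/√(1−ζ²)) = 100·exp(−π·0.4/√(1−0.4²)) ≈ 25.4%.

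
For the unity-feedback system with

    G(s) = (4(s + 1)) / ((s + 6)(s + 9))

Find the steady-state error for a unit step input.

G(s) has no poles at the origin.
This is a Type 0 system. Kp = lim_{s→0} G(s) = 4/54 = 2/27.
e_ss = 1/(1 + Kp) = 1/(1 + 2/27) = 27/29 ≈ 0.9310.

e_ss = 0.9310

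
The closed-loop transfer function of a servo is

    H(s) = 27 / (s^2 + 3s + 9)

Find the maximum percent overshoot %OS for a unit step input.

Comparing s^2 + 3s + 9 to s^2 + 2ζωₙs + ωₙ²: ωₙ = 3 rad/s and ζ = 3/(2·3) = 0.5.
%OS = 100·exp(−πζ/√(1−ζ²)) = 100·exp(−π·0.5/√(1−0.5²)) ≈ 16.3%.

%OS ≈ 16.3%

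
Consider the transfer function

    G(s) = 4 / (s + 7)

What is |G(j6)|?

|G(j6)| ≈ 0.4339

Substitute s = j6: numerator = 4, denominator = 7 + j6.
|G(j6)| = |4| / |7 + j6| = 4 / 9.2195 ≈ 0.4339.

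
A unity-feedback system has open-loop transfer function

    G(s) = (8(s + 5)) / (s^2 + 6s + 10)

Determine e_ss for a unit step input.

e_ss = 0.2000

G(s) has no poles at the origin.
This is a Type 0 system. Kp = lim_{s→0} G(s) = 40/10 = 4.
e_ss = 1/(1 + Kp) = 1/(1 + 4) = 1/5 ≈ 0.2000.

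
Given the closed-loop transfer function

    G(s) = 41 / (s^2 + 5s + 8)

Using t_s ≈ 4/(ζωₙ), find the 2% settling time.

Comparing s^2 + 5s + 8 to s^2 + 2ζωₙs + ωₙ²: ωₙ = √8 ≈ 2.828 rad/s and ζ = 5/(2·√8) ≈ 0.8839.
ζωₙ = 5/2 = 2.5, so t_s ≈ 4/(ζωₙ) = 4/2.5 = 1.600 s.

t_s ≈ 1.600 s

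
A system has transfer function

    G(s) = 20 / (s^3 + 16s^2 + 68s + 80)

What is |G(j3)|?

Substitute s = j3: numerator = 20, denominator = -64 + j177.
|G(j3)| = |20| / |-64 + j177| = 20 / 188.22 ≈ 0.1063.

|G(j3)| ≈ 0.1063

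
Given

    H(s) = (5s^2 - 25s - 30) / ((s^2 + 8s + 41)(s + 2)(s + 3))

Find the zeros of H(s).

s = 6, -1

Set the numerator to zero: 5s^2 - 25s - 30 = 0, i.e. 5·(s^2 - 5s - 6) = 0.
Factoring: (s - 6)(s + 1) = 0.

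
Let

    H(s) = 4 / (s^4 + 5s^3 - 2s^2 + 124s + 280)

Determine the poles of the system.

s = 2 ± 4j, -7, -2

The poles are the roots of the denominator s^4 + 5s^3 - 2s^2 + 124s + 280 = 0.
Trying s = -7: the polynomial evaluates to 0, so (s + 7) is a factor.
Dividing out leaves s^3 - 2s^2 + 12s + 40 = 0.
This factors further as (s^2 - 4s + 20)(s + 2) = 0.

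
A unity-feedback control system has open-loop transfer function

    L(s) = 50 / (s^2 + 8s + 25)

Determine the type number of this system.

Type 0

The denominator has no factor of s at the origin — no free integrator — so this is a Type 0 system.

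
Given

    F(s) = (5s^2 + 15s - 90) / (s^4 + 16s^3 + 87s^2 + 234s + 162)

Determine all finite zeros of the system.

s = 3, -6

Set the numerator to zero: 5s^2 + 15s - 90 = 0, i.e. 5·(s^2 + 3s - 18) = 0.
Factoring: (s - 3)(s + 6) = 0.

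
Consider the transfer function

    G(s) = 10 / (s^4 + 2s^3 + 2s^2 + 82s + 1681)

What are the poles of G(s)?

s = 4 + 5j, 4 - 5j, -5 + 4j, -5 - 4j

The poles are the roots of the denominator s^4 + 2s^3 + 2s^2 + 82s + 1681 = 0.
No real roots exist; factor into two real quadratics: (s^2 - 8s + 41)(s^2 + 10s + 41) = 0.
Each quadratic gives a conjugate pair via the quadratic formula.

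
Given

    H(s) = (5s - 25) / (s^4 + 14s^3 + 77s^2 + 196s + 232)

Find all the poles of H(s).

The poles are the roots of the denominator s^4 + 14s^3 + 77s^2 + 196s + 232 = 0.
No real roots exist; factor into two real quadratics: (s^2 + 4s + 8)(s^2 + 10s + 29) = 0.
Each quadratic gives a conjugate pair via the quadratic formula.

s = -2 + 2j, -2 - 2j, -5 + 2j, -5 - 2j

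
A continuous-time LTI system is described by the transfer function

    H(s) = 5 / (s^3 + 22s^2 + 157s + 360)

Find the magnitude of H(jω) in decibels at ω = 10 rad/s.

|H(j10)|_dB ≈ -51.7 dB

Substitute s = j10: numerator = 5, denominator = -1840 + j570.
|H(j10)| = |5| / |-1840 + j570| = 5 / 1926.3 ≈ 0.002596.
In decibels: 20·log₁₀(0.002596) ≈ -51.7 dB.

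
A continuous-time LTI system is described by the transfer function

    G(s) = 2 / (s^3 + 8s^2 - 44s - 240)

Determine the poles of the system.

The poles are the roots of the denominator s^3 + 8s^2 - 44s - 240 = 0.
Trying s = -4: the polynomial evaluates to 0, so (s + 4) is a factor.
Dividing out leaves s^2 + 4s - 60 = 0.
Factoring the quadratic: (s + 10)(s - 6) = 0.

s = -4, -10, 6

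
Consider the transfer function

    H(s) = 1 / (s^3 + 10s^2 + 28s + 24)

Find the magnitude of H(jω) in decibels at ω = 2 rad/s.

Substitute s = j2: numerator = 1, denominator = -16 + j48.
|H(j2)| = |1| / |-16 + j48| = 1 / 50.596 ≈ 0.01976.
In decibels: 20·log₁₀(0.01976) ≈ -34.1 dB.

|H(j2)|_dB ≈ -34.1 dB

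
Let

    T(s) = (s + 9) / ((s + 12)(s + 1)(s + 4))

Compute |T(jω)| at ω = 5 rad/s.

Substitute s = j5: numerator = 9 + j5, denominator = -377 + j195.
|T(j5)| = |9 + j5| / |-377 + j195| = 10.296 / 424.45 ≈ 0.02426.

|T(j5)| ≈ 0.02426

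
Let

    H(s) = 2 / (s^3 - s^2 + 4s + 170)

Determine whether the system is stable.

The denominator s^3 - s^2 + 4s + 170 factors as (s + 5)(s^2 - 6s + 34), giving poles at s = -5, 3 ± 5j.
Since the pole(s) at s = 3 ± 5j lie in the right half-plane, the system is unstable.

unstable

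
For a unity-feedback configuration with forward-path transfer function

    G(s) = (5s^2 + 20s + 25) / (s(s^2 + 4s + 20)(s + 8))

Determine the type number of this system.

Type 1

The denominator has 1 factor of s at the origin (free integrator), so this is a Type 1 system.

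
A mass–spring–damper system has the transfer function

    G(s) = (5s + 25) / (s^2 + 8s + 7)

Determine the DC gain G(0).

G(0) = 25/7 ≈ 3.571

Set s = 0: G(0) = (25) / (7) = 25/7.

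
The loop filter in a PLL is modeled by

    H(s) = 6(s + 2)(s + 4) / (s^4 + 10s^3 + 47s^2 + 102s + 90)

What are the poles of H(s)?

s = -2 ± j, -3 ± 3j

The poles are the roots of the denominator s^4 + 10s^3 + 47s^2 + 102s + 90 = 0.
No real roots exist; factor into two real quadratics: (s^2 + 4s + 5)(s^2 + 6s + 18) = 0.
Each quadratic gives a conjugate pair via the quadratic formula.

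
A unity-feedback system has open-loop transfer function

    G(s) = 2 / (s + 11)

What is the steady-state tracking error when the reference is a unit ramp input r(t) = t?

e_ss = ∞

G(s) has no poles at the origin.
This is a Type 0 system; Kv = lim_{s→0} s·G(s) = 0, so the steady-state error for a ramp input is infinite.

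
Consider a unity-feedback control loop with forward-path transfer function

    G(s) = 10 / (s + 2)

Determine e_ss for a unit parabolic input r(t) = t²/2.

e_ss = ∞

G(s) has no poles at the origin.
This is a Type 0 system; Ka = lim_{s→0} s^2·G(s) = 0, so the steady-state error for a parabola input is infinite.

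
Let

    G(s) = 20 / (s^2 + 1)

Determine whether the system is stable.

marginally stable

The denominator s^2 + 1 factors as (s^2 + 1), giving poles at s = j, -j.
Since the simple pole(s) at s = j, -j lie on the jω-axis with none in the right half-plane, the system is marginally stable.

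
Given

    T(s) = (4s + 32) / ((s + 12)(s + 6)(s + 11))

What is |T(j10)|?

|T(j10)| ≈ 0.01892

Substitute s = j10: numerator = 32 + j40, denominator = -2108 + j1700.
|T(j10)| = |32 + j40| / |-2108 + j1700| = 51.225 / 2708.1 ≈ 0.01892.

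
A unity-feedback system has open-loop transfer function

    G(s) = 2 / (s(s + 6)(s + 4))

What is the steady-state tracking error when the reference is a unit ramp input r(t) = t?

e_ss = 12

G(s) has one pole at the origin.
This is a Type 1 system. Kv = lim_{s→0} s·G(s) = 2/24 = 1/12.
e_ss = 1/Kv = 1/(1/12) = 12.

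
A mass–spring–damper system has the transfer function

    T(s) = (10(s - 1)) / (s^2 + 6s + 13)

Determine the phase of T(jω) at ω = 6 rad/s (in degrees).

∠T(j6) ≈ -23.11°

At s = j6: numerator = -10 + j60, denominator = -23 + j36.
∠T = ∠num − ∠den = 99.462° − (122.57°) = -23.11°.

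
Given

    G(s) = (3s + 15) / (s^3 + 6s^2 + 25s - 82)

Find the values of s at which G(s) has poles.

s = -4 + 5j, -4 - 5j, 2

The poles are the roots of the denominator s^3 + 6s^2 + 25s - 82 = 0.
Trying s = 2: the polynomial evaluates to 0, so (s - 2) is a factor.
Dividing out leaves s^2 + 8s + 41 = 0.
The quadratic formula then gives s = -4 ± 5j.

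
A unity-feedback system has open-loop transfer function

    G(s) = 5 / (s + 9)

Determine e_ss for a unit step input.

G(s) has no poles at the origin.
This is a Type 0 system. Kp = lim_{s→0} G(s) = 5/9.
e_ss = 1/(1 + Kp) = 1/(1 + 5/9) = 9/14 ≈ 0.6429.

e_ss = 0.6429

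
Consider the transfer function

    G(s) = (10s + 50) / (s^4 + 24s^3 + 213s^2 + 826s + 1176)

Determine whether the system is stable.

The denominator s^4 + 24s^3 + 213s^2 + 826s + 1176 factors as (s + 4)(s + 7)^2(s + 6), giving poles at s = -4, -7, -7, -6.
Since all poles lie strictly in the left half-plane, the system is stable.

stable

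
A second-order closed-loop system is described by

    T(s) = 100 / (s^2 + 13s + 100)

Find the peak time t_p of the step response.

Comparing s^2 + 13s + 100 to s^2 + 2ζωₙs + ωₙ²: ωₙ = 10 rad/s and ζ = 13/(2·10) = 0.65.
ζωₙ = 13/2 = 6.5, so ω_d = ωₙ√(1−ζ²) = √(ωₙ² − (ζωₙ)²) = √(100 − 6.5²) = √57.75 ≈ 7.599 rad/s.
t_p = π/ω_d = π/7.599 ≈ 0.4134 s.

t_p ≈ 0.4134 s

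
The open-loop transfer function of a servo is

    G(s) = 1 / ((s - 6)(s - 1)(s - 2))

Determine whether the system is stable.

unstable

The poles can be read from the denominator factors: s = 6, 1, 2.
Since the pole(s) at s = 6, 1, 2 lie in the right half-plane, the system is unstable.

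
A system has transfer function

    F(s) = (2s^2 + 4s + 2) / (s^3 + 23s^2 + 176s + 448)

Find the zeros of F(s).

s = -1, -1

Set the numerator to zero: 2s^2 + 4s + 2 = 0, i.e. 2·(s^2 + 2s + 1) = 0.
Factoring: (s + 1)^2 = 0.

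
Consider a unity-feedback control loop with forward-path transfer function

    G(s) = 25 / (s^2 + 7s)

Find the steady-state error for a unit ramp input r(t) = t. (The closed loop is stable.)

e_ss = 0.2800

G(s) has one pole at the origin.
This is a Type 1 system. Kv = lim_{s→0} s·G(s) = 25/7.
e_ss = 1/Kv = 1/(25/7) = 7/25 ≈ 0.2800.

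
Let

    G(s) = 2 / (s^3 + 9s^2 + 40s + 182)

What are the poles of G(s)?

s = -1 + 5j, -1 - 5j, -7

The poles are the roots of the denominator s^3 + 9s^2 + 40s + 182 = 0.
Trying s = -7: the polynomial evaluates to 0, so (s + 7) is a factor.
Dividing out leaves s^2 + 2s + 26 = 0.
The quadratic formula then gives s = -1 ± 5j.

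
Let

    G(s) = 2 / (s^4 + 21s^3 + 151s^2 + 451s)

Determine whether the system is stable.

marginally stable

The denominator s^4 + 21s^3 + 151s^2 + 451s factors as s(s^2 + 10s + 41)(s + 11), giving poles at s = 0, -5 ± 4j, -11.
Since the simple pole(s) at s = 0 lie on the jω-axis with none in the right half-plane, the system is marginally stable.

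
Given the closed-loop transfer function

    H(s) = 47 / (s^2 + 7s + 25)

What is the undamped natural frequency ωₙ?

ωₙ = 5 rad/s

Compare the denominator to the standard form s^2 + 2ζωₙs + ωₙ².
ωₙ² = 25, so ωₙ = 5 rad/s.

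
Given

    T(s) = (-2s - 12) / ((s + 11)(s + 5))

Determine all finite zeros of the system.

s = -6

Set the numerator to zero: -2s - 12 = 0, i.e. -2·(s + 6) = 0.
So s = -6.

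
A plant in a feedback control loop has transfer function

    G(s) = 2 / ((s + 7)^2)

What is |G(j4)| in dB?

Substitute s = j4: numerator = 2, denominator = 33 + j56.
|G(j4)| = |2| / |33 + j56| = 2 / 65 ≈ 0.03077.
In decibels: 20·log₁₀(0.03077) ≈ -30.2 dB.

|G(j4)|_dB ≈ -30.2 dB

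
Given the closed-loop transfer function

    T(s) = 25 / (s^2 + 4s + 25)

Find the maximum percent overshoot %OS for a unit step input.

%OS ≈ 25.4%

Comparing s^2 + 4s + 25 to s^2 + 2ζωₙs + ωₙ²: ωₙ = 5 rad/s and ζ = 4/(2·5) = 0.4.
%OS = 100·exp(−πζ/√(1−ζ²)) = 100·exp(−π·0.4/√(1−0.4²)) ≈ 25.4%.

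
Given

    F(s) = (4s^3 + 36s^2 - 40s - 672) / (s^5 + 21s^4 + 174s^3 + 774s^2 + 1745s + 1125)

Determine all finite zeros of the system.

s = -7, 4, -6

Set the numerator to zero: 4s^3 + 36s^2 - 40s - 672 = 0, i.e. 4·(s^3 + 9s^2 - 10s - 168) = 0.
Factoring: (s + 7)(s - 4)(s + 6) = 0.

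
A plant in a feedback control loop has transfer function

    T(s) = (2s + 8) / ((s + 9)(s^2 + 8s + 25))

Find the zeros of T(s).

s = -4

Set the numerator to zero: 2s + 8 = 0, i.e. 2·(s + 4) = 0.
So s = -4.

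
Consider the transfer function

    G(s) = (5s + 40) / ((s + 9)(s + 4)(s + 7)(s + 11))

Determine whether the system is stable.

The poles can be read from the denominator factors: s = -9, -4, -7, -11.
Since all poles lie strictly in the left half-plane, the system is stable.

stable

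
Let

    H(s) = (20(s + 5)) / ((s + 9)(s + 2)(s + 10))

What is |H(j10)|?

|H(j10)| ≈ 0.1152

Substitute s = j10: numerator = 100 + j200, denominator = -1920 + j280.
|H(j10)| = |100 + j200| / |-1920 + j280| = 223.61 / 1940.3 ≈ 0.1152.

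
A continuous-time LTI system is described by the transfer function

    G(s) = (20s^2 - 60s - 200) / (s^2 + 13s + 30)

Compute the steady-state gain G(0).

G(0) = -20/3 ≈ -6.667

Set s = 0: G(0) = (-200) / (30) = -20/3.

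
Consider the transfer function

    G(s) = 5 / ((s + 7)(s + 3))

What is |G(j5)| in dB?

Substitute s = j5: numerator = 5, denominator = -4 + j50.
|G(j5)| = |5| / |-4 + j50| = 5 / 50.160 ≈ 0.09968.
In decibels: 20·log₁₀(0.09968) ≈ -20.0 dB.

|G(j5)|_dB ≈ -20.0 dB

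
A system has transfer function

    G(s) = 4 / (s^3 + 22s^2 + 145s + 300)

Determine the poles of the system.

The poles are the roots of the denominator s^3 + 22s^2 + 145s + 300 = 0.
Trying s = -5: the polynomial evaluates to 0, so (s + 5) is a factor.
Dividing out leaves s^2 + 17s + 60 = 0.
Factoring the quadratic: (s + 5)(s + 12) = 0.

s = -5, -5, -12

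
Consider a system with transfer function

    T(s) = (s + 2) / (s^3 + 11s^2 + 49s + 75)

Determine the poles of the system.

s = -4 ± 3j, -3

The poles are the roots of the denominator s^3 + 11s^2 + 49s + 75 = 0.
Trying s = -3: the polynomial evaluates to 0, so (s + 3) is a factor.
Dividing out leaves s^2 + 8s + 25 = 0.
The quadratic formula then gives s = -4 ± 3j.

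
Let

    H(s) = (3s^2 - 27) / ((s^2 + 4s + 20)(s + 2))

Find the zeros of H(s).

Set the numerator to zero: 3s^2 - 27 = 0, i.e. 3·(s^2 - 9) = 0.
Factoring: (s - 3)(s + 3) = 0.

s = 3, -3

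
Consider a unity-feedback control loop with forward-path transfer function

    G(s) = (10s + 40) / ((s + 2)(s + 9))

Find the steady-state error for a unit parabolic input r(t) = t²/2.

e_ss = ∞

G(s) has no poles at the origin.
This is a Type 0 system; Ka = lim_{s→0} s^2·G(s) = 0, so the steady-state error for a parabola input is infinite.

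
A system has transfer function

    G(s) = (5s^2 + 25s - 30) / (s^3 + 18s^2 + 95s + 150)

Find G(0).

G(0) = -1/5 ≈ -0.2000

Set s = 0: G(0) = (-30) / (150) = -1/5.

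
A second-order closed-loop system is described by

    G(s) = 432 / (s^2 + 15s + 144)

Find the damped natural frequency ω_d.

ω_d ≈ 9.367 rad/s

Comparing s^2 + 15s + 144 to s^2 + 2ζωₙs + ωₙ²: ωₙ = 12 rad/s and ζ = 15/(2·12) = 0.625.
ζωₙ = 15/2 = 7.5, so ω_d = ωₙ√(1−ζ²) = √(ωₙ² − (ζωₙ)²) = √(144 − 7.5²) = √87.75 ≈ 9.367 rad/s.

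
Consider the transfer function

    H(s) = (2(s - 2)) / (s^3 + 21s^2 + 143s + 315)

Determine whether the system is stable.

stable

The denominator s^3 + 21s^2 + 143s + 315 factors as (s + 5)(s + 7)(s + 9), giving poles at s = -5, -7, -9.
Since all poles lie strictly in the left half-plane, the system is stable.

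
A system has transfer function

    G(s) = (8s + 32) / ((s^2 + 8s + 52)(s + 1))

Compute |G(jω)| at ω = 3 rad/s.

Substitute s = j3: numerator = 32 + j24, denominator = -29 + j153.
|G(j3)| = |32 + j24| / |-29 + j153| = 40 / 155.72 ≈ 0.2569.

|G(j3)| ≈ 0.2569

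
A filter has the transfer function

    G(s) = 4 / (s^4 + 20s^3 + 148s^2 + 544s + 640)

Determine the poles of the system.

The poles are the roots of the denominator s^4 + 20s^3 + 148s^2 + 544s + 640 = 0.
Trying s = -2: the polynomial evaluates to 0, so (s + 2) is a factor.
Dividing out leaves s^3 + 18s^2 + 112s + 320 = 0.
This factors further as (s^2 + 8s + 32)(s + 10) = 0.

s = -4 ± 4j, -2, -10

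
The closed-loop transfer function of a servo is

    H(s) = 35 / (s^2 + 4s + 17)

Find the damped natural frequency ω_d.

Comparing s^2 + 4s + 17 to s^2 + 2ζωₙs + ωₙ²: ωₙ = √17 ≈ 4.123 rad/s and ζ = 4/(2·√17) ≈ 0.4851.
ζωₙ = 4/2 = 2, so ω_d = ωₙ√(1−ζ²) = √(ωₙ² − (ζωₙ)²) = √(17 − 2²) = √13 ≈ 3.606 rad/s.

ω_d ≈ 3.606 rad/s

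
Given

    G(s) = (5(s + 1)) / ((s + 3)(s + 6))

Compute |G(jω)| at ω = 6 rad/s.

|G(j6)| ≈ 0.5343

Substitute s = j6: numerator = 5 + j30, denominator = -18 + j54.
|G(j6)| = |5 + j30| / |-18 + j54| = 30.414 / 56.921 ≈ 0.5343.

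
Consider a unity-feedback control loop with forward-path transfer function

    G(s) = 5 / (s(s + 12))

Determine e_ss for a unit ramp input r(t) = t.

e_ss = 2.400

G(s) has one pole at the origin.
This is a Type 1 system. Kv = lim_{s→0} s·G(s) = 5/12.
e_ss = 1/Kv = 1/(5/12) = 12/5 ≈ 2.400.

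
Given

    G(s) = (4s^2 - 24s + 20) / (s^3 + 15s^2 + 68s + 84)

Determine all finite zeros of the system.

Set the numerator to zero: 4s^2 - 24s + 20 = 0, i.e. 4·(s^2 - 6s + 5) = 0.
Factoring: (s - 5)(s - 1) = 0.

s = 5, 1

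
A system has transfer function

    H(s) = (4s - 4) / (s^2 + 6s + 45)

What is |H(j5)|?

Substitute s = j5: numerator = -4 + j20, denominator = 20 + j30.
|H(j5)| = |-4 + j20| / |20 + j30| = 20.396 / 36.056 ≈ 0.5657.

|H(j5)| ≈ 0.5657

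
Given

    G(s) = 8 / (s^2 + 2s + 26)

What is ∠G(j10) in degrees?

∠G(j10) ≈ -164.9°

At s = j10: numerator = 8, denominator = -74 + j20.
∠G = ∠num − ∠den = 0° − (164.88°) = -164.9°.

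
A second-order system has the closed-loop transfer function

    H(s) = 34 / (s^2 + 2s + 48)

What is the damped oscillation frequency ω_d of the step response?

Comparing s^2 + 2s + 48 to s^2 + 2ζωₙs + ωₙ²: ωₙ = √48 ≈ 6.928 rad/s and ζ = 2/(2·√48) ≈ 0.1443.
ζωₙ = 2/2 = 1, so ω_d = ωₙ√(1−ζ²) = √(ωₙ² − (ζωₙ)²) = √(48 − 1²) = √47 ≈ 6.856 rad/s.

ω_d ≈ 6.856 rad/s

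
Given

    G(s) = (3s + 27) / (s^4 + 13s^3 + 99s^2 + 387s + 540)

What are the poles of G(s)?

s = -4, -3 ± 6j, -3

The poles are the roots of the denominator s^4 + 13s^3 + 99s^2 + 387s + 540 = 0.
Trying s = -4: the polynomial evaluates to 0, so (s + 4) is a factor.
Dividing out leaves s^3 + 9s^2 + 63s + 135 = 0.
This factors further as (s^2 + 6s + 45)(s + 3) = 0.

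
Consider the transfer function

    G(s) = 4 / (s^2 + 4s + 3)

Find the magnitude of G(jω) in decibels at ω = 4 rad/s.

Substitute s = j4: numerator = 4, denominator = -13 + j16.
|G(j4)| = |4| / |-13 + j16| = 4 / 20.616 ≈ 0.1940.
In decibels: 20·log₁₀(0.1940) ≈ -14.2 dB.

|G(j4)|_dB ≈ -14.2 dB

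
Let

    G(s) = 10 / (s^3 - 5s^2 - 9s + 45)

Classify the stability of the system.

The denominator s^3 - 5s^2 - 9s + 45 factors as (s - 5)(s - 3)(s + 3), giving poles at s = 5, 3, -3.
Since the pole(s) at s = 5, 3 lie in the right half-plane, the system is unstable.

unstable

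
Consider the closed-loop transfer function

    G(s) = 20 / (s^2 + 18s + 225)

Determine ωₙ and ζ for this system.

Compare the denominator to the standard form s^2 + 2ζωₙs + ωₙ².
ωₙ² = 225, so ωₙ = 15 rad/s.
2ζωₙ = 18, so ζ = 18/(2·15) = 0.6.
With ζ = 0.6 the response is underdamped.

ωₙ = 15 rad/s, ζ = 0.6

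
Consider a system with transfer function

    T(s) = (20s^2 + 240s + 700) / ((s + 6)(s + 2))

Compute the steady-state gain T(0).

Set s = 0: T(0) = (700) / (12) = 175/3.

T(0) = 175/3 ≈ 58.33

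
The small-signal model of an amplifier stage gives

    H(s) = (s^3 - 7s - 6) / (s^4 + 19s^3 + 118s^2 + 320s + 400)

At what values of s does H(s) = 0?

Set the numerator to zero: s^3 - 7s - 6 = 0.
Factoring: (s - 3)(s + 1)(s + 2) = 0.

s = 3, -1, -2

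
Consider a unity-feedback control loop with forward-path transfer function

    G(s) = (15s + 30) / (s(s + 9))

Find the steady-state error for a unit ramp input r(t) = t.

G(s) has one pole at the origin.
This is a Type 1 system. Kv = lim_{s→0} s·G(s) = 30/9 = 10/3.
e_ss = 1/Kv = 1/(10/3) = 3/10 ≈ 0.3000.

e_ss = 0.3000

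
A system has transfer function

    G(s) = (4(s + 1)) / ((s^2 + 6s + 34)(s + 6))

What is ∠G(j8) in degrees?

∠G(j8) ≈ -92.26°

At s = j8: numerator = 4 + j32, denominator = -564 + j48.
∠G = ∠num − ∠den = 82.875° − (175.14°) = -92.26°.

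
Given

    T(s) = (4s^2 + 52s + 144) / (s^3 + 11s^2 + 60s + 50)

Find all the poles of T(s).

The poles are the roots of the denominator s^3 + 11s^2 + 60s + 50 = 0.
Trying s = -1: the polynomial evaluates to 0, so (s + 1) is a factor.
Dividing out leaves s^2 + 10s + 50 = 0.
The quadratic formula then gives s = -5 ± 5j.

s = -5 + 5j, -5 - 5j, -1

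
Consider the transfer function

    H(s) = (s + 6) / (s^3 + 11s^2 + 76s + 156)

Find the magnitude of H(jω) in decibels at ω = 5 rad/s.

|H(j5)|_dB ≈ -31.1 dB

Substitute s = j5: numerator = 6 + j5, denominator = -119 + j255.
|H(j5)| = |6 + j5| / |-119 + j255| = 7.8102 / 281.40 ≈ 0.02775.
In decibels: 20·log₁₀(0.02775) ≈ -31.1 dB.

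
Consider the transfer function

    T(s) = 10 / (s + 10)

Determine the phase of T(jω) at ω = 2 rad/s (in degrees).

∠T(j2) ≈ -11.31°

At s = j2: numerator = 10, denominator = 10 + j2.
∠T = ∠num − ∠den = 0° − (11.310°) = -11.31°.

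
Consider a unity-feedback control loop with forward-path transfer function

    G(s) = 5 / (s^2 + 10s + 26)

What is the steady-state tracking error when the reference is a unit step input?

G(s) has no poles at the origin.
This is a Type 0 system. Kp = lim_{s→0} G(s) = 5/26.
e_ss = 1/(1 + Kp) = 1/(1 + 5/26) = 26/31 ≈ 0.8387.

e_ss = 0.8387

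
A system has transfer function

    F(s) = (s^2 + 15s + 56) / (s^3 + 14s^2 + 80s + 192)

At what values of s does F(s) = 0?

Set the numerator to zero: s^2 + 15s + 56 = 0.
Factoring: (s + 7)(s + 8) = 0.

s = -7, -8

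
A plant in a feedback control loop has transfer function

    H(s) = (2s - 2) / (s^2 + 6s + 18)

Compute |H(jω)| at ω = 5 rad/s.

|H(j5)| ≈ 0.3310

Substitute s = j5: numerator = -2 + j10, denominator = -7 + j30.
|H(j5)| = |-2 + j10| / |-7 + j30| = 10.198 / 30.806 ≈ 0.3310.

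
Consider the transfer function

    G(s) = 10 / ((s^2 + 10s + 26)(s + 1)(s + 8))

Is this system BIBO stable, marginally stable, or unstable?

stable

The poles can be read from the denominator factors: s = -5 + j, -5 - j, -1, -8.
Since all poles lie strictly in the left half-plane, the system is stable.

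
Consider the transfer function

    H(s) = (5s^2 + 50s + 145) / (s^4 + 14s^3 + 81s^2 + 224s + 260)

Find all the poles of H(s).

The poles are the roots of the denominator s^4 + 14s^3 + 81s^2 + 224s + 260 = 0.
No real roots exist; factor into two real quadratics: (s^2 + 6s + 13)(s^2 + 8s + 20) = 0.
Each quadratic gives a conjugate pair via the quadratic formula.

s = -3 + 2j, -3 - 2j, -4 + 2j, -4 - 2j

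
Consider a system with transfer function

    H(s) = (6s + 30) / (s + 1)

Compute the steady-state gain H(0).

Set s = 0: H(0) = (30) / (1) = 30.

H(0) = 30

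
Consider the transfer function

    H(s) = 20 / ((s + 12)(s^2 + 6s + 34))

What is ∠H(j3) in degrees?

At s = j3: numerator = 20, denominator = 246 + j291.
∠H = ∠num − ∠den = 0° − (49.790°) = -49.79°.

∠H(j3) ≈ -49.79°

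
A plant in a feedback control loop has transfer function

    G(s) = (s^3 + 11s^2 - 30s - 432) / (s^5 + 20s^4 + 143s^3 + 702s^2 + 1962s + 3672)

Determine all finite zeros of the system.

Set the numerator to zero: s^3 + 11s^2 - 30s - 432 = 0.
Factoring: (s + 9)(s + 8)(s - 6) = 0.

s = -9, -8, 6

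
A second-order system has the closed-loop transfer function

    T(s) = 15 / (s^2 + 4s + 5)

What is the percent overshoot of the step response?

Comparing s^2 + 4s + 5 to s^2 + 2ζωₙs + ωₙ²: ωₙ = √5 ≈ 2.236 rad/s and ζ = 4/(2·√5) ≈ 0.8944.
%OS = 100·exp(−πζ/√(1−ζ²)) = 100·exp(−π·0.8944/√(1−0.8944²)) ≈ 0.187%.

%OS ≈ 0.187%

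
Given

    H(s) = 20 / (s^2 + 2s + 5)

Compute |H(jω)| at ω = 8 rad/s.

|H(j8)| ≈ 0.3272

Substitute s = j8: numerator = 20, denominator = -59 + j16.
|H(j8)| = |20| / |-59 + j16| = 20 / 61.131 ≈ 0.3272.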